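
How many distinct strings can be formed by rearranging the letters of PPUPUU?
6! / (3! × 3!) = 20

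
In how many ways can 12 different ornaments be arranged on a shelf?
12! = 479001600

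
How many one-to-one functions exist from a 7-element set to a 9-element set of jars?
P(9,7) = 9!/(9-7)! = 181440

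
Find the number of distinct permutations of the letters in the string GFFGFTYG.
8! / (3! × 1! × 1! × 3!) = 1120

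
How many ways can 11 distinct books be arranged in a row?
11! = 39916800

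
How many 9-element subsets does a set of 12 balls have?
C(12,9) = 12!/(9!×3!) = 220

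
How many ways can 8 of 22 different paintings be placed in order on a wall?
P(22,8) = 22!/(22-8)! = 12893126400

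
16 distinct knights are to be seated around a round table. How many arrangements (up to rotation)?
Circular: fix one position, arrange the rest. (16-1)! = 1307674368000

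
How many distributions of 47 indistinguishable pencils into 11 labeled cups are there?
C(47+11-1, 11-1) = C(57, 10) = 43183019880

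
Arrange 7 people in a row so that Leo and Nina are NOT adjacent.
Total - adjacent = 7! - (7-1)!×2 = 5040 - 1440 = 3600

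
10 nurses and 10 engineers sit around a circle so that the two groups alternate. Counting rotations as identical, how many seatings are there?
Fix one of the nurses: (10-1)! ways for the remaining nurses, × 10! ways for the engineers = 362880 × 3628800 = 1316818944000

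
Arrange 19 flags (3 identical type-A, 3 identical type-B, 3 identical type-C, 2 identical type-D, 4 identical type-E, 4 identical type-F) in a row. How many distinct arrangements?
19! / (3! × 3! × 3! × 2! × 4! × 4!) = 488864376000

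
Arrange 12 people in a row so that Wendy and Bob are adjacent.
Treat as block: (12-1)! × 2! = 39916800 × 2 = 79833600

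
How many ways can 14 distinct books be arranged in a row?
14! = 87178291200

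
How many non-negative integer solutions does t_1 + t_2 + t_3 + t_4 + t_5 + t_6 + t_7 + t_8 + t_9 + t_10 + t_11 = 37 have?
C(37+11-1, 11-1) = C(47, 10) = 5178066751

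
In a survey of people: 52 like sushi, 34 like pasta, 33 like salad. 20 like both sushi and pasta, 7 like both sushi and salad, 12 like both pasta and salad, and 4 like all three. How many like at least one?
|A∪B∪C| = 52+34+33-20-7-12+4 = 84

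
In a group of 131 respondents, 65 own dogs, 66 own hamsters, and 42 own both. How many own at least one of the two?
|A∪B| = |A| + |B| - |A∩B| = 65 + 66 - 42 = 89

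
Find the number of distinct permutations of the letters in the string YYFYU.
5! / (1! × 3! × 1!) = 20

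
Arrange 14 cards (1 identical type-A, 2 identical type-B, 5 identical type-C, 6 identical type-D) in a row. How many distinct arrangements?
14! / (1! × 2! × 5! × 6!) = 504504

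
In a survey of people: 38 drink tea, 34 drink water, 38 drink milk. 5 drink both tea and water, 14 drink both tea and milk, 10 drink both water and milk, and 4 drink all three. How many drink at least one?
|A∪B∪C| = 38+34+38-5-14-10+4 = 85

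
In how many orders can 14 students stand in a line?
14! = 87178291200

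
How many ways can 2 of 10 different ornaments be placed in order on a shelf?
P(10,2) = 10!/(10-2)! = 90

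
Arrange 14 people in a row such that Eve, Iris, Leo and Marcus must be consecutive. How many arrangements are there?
Treat the 4 as one block: (14-4+1)! × 4! = 39916800 × 24 = 958003200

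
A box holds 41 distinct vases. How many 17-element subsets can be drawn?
C(41,17) = 41!/(17!×24!) = 151584480450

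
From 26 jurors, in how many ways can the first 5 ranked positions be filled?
P(26,5) = 26!/(26-5)! = 7893600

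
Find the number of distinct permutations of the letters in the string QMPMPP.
6! / (3! × 1! × 2!) = 60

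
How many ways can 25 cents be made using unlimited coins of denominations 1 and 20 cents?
Coefficient of x^25 in 1/(1-x^1) · 1/(1-x^20). Use j coins of 20 for j = 0..⌊25/20⌋ = 1, the rest in 1s: 1 + 1 = 2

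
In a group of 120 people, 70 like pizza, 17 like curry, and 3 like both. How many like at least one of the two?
|A∪B| = |A| + |B| - |A∩B| = 70 + 17 - 3 = 84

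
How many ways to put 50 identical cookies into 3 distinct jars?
C(50+3-1, 3-1) = C(52, 2) = 1326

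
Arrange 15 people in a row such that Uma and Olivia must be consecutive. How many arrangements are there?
Treat the 2 as one block: (15-2+1)! × 2! = 87178291200 × 2 = 174356582400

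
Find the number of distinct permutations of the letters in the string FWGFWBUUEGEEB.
13! / (2! × 2! × 3! × 2! × 2! × 2!) = 32432400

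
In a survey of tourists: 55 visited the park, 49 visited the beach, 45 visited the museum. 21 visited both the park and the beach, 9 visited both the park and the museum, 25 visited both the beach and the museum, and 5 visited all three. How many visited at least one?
|A∪B∪C| = 55+49+45-21-9-25+5 = 99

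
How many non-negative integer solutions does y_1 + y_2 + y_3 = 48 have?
C(48+3-1, 3-1) = C(50, 2) = 1225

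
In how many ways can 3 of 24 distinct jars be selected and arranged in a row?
P(24,3) = 24!/(24-3)! = 12144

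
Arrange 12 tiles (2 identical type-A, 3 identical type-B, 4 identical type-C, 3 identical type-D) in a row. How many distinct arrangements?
12! / (2! × 3! × 4! × 3!) = 277200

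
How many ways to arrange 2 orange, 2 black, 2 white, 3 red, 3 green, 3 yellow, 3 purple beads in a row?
18! / (2! × 2! × 2! × 3! × 3! × 3! × 3!) = 617512896000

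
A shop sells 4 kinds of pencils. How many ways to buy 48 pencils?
C(48+4-1, 4-1) = C(51, 3) = 20825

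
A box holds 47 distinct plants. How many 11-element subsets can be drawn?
C(47,11) = 47!/(11!×36!) = 17417133617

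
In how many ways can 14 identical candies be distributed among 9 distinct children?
C(14+9-1, 9-1) = C(22, 8) = 319770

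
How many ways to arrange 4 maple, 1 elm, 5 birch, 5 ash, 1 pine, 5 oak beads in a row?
21! / (4! × 1! × 5! × 5! × 1! × 5!) = 1231938227520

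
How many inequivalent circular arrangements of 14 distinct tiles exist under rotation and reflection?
(14-1)!/2 = 6227020800/2 = 3113510400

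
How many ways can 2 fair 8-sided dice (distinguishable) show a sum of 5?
Coefficient of x^5 in (x + x² + ... + x^8)^2. By inclusion-exclusion on dice exceeding 8: Σ_j (-1)^j C(2,j)·C(5-1-8j, 1) = C(2,0)·C(4,1) = 1·4 = 4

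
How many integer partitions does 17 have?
Pentagonal recurrence p(n) = p(n-1) + p(n-2) - p(n-5) - p(n-7) + p(n-12) + p(n-15) - ... gives p(0..16) = 1, 1, 2, 3, 5, 7, 11, 15, 22, 30, 42, 56, 77, 101, 135, 176, 231. p(17) = p(16) + p(15) - p(12) - p(10) + p(5) + p(2) = 231 + 176 - 77 - 42 + 7 + 2 = 297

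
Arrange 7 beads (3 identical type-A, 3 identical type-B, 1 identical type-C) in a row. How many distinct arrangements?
7! / (3! × 3! × 1!) = 140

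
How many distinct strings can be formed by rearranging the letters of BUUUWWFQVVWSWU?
14! / (1! × 1! × 4! × 4! × 1! × 2! × 1!) = 75675600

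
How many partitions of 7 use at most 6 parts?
By conjugation, equals partitions of 7 into parts ≤ 6. Let r_j(i) = number of partitions of i into parts ≤ j, for i = 0..7. r_1(i) = 1 for all i; r_j(i) = r_{j-1}(i) + r_j(i-j). Rows j = 2..6: ≤2: 1 1 2 2 3 3 4 4; ≤3: 1 1 2 3 4 5 7 8; ≤4: 1 1 2 3 5 6 9 11; ≤5: 1 1 2 3 5 7 10 13; ≤6: 1 1 2 3 5 7 11 14. r_6(7) = 14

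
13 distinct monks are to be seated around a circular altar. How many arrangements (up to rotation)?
Circular: fix one position, arrange the rest. (13-1)! = 479001600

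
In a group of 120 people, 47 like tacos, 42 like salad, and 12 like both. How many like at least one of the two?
|A∪B| = |A| + |B| - |A∩B| = 47 + 42 - 12 = 77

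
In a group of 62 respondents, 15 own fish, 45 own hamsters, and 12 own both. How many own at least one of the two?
|A∪B| = |A| + |B| - |A∩B| = 15 + 45 - 12 = 48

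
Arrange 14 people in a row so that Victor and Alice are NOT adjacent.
Total - adjacent = 14! - (14-1)!×2 = 87178291200 - 12454041600 = 74724249600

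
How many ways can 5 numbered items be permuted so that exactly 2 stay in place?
Choose the 2 fixed points C(5,2) = 10, derange the rest: !3 = Σ_{j=0}^{3} (-1)^j·3!/j! = 6 - 6 + 3 - 1 = 2. Product = 10 × 2 = 20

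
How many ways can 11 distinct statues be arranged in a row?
11! = 39916800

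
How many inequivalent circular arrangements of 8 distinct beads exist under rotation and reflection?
(8-1)!/2 = 5040/2 = 2520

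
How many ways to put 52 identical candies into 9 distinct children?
C(52+9-1, 9-1) = C(60, 8) = 2558620845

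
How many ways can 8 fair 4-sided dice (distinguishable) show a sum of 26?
Coefficient of x^26 in (x + x² + ... + x^4)^8. By inclusion-exclusion on dice exceeding 4: Σ_j (-1)^j C(8,j)·C(26-1-4j, 7) = C(8,0)·C(25,7) - C(8,1)·C(21,7) + C(8,2)·C(17,7) - C(8,3)·C(13,7) + C(8,4)·C(9,7) = 1·480700 - 8·116280 + 28·19448 - 56·1716 + 70·36 = 1428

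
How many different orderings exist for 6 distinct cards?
6! = 720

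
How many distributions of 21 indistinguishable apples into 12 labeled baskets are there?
C(21+12-1, 12-1) = C(32, 11) = 129024480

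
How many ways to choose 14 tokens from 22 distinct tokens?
C(22,14) = 22!/(14!×8!) = 319770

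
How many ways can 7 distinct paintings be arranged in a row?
7! = 5040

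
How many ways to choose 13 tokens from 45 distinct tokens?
C(45,13) = 45!/(13!×32!) = 73006209045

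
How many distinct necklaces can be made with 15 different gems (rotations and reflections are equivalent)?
(15-1)!/2 = 87178291200/2 = 43589145600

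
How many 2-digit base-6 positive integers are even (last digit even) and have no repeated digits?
Last∈{0,2,4}. Last=0: 5. Last nonzero: 2×4×P(4,0) = 8. Total = 13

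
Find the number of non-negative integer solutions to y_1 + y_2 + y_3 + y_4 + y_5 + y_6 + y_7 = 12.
C(12+7-1, 7-1) = C(18, 6) = 18564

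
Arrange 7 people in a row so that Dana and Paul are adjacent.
Treat as block: (7-1)! × 2! = 720 × 2 = 1440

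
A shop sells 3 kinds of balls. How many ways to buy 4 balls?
C(4+3-1, 3-1) = C(6, 2) = 15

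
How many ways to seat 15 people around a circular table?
Circular: fix one position, arrange the rest. (15-1)! = 87178291200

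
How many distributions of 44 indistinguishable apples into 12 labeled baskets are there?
C(44+12-1, 12-1) = C(55, 11) = 119653565850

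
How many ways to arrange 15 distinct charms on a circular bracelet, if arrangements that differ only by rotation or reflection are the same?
(15-1)!/2 = 87178291200/2 = 43589145600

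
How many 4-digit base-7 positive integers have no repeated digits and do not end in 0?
Last digit: 6 nonzero choices. First digit: 5 (nonzero, ≠last). Middle 2: P(5,2) = 20. Total = 600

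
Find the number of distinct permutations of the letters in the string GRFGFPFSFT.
10! / (1! × 4! × 1! × 1! × 2! × 1!) = 75600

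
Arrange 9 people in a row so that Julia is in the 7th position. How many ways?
Fix one position: (9-1)! = 40320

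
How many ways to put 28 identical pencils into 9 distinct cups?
C(28+9-1, 9-1) = C(36, 8) = 30260340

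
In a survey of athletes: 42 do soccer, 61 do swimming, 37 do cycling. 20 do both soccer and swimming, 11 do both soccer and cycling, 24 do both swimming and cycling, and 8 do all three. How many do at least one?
|A∪B∪C| = 42+61+37-20-11-24+8 = 93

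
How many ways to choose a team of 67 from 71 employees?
C(71,67) = 71!/(67!×4!) = 971635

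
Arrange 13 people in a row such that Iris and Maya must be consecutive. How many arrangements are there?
Treat the 2 as one block: (13-2+1)! × 2! = 479001600 × 2 = 958003200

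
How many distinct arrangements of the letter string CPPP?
4! / (1! × 3!) = 4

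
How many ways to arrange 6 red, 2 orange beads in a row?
8! / (6! × 2!) = 28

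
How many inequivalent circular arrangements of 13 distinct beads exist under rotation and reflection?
(13-1)!/2 = 479001600/2 = 239500800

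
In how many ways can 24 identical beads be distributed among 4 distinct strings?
C(24+4-1, 4-1) = C(27, 3) = 2925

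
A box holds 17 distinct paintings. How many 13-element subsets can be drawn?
C(17,13) = 17!/(13!×4!) = 2380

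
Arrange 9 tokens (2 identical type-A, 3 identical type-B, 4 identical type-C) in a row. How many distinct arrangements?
9! / (2! × 3! × 4!) = 1260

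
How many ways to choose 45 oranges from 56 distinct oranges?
C(56,45) = 56!/(45!×11!) = 148902215280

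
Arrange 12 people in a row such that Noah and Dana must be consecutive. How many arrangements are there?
Treat the 2 as one block: (12-2+1)! × 2! = 39916800 × 2 = 79833600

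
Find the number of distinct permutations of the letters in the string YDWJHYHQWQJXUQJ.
15! / (2! × 1! × 3! × 2! × 1! × 1! × 2! × 3!) = 4540536000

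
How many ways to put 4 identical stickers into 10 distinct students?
C(4+10-1, 10-1) = C(13, 9) = 715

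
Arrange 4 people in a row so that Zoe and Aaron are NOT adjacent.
Total - adjacent = 4! - (4-1)!×2 = 24 - 12 = 12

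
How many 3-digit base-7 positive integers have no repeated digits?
First digit: 6 choices (nonzero). Then descending: 6 × 6 × 5 = 180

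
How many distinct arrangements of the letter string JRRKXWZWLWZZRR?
14! / (1! × 1! × 3! × 1! × 1! × 3! × 4!) = 100900800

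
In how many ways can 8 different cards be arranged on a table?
8! = 40320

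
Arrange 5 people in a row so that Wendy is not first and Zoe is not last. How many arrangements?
By inclusion-exclusion: 5! - 2×(5-1)! + (5-2)! = 120 - 48 + 6 = 78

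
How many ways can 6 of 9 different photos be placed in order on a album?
P(9,6) = 9!/(9-6)! = 60480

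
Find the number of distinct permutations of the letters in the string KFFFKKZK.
8! / (1! × 3! × 4!) = 280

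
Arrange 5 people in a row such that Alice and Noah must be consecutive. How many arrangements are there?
Treat the 2 as one block: (5-2+1)! × 2! = 24 × 2 = 48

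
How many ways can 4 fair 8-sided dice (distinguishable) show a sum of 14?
Coefficient of x^14 in (x + x² + ... + x^8)^4. By inclusion-exclusion on dice exceeding 8: Σ_j (-1)^j C(4,j)·C(14-1-8j, 3) = C(4,0)·C(13,3) - C(4,1)·C(5,3) = 1·286 - 4·10 = 246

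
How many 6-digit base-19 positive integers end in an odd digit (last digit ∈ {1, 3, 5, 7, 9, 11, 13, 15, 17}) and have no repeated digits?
Last∈{1,3,5,7,9,11,13,15,17}. Last=0: 0. Last nonzero: 9×17×P(17,4) = 8739360. Total = 8739360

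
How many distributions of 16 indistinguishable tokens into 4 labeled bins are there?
C(16+4-1, 4-1) = C(19, 3) = 969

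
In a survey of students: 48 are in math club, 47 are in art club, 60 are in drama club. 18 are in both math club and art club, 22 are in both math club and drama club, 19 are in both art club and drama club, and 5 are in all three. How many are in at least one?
|A∪B∪C| = 48+47+60-18-22-19+5 = 101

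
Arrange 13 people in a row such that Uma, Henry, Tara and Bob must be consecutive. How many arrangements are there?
Treat the 4 as one block: (13-4+1)! × 4! = 3628800 × 24 = 87091200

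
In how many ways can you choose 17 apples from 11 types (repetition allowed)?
C(17+11-1, 11-1) = C(27, 10) = 8436285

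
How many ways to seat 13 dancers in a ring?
Circular: fix one position, arrange the rest. (13-1)! = 479001600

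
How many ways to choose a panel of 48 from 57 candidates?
C(57,48) = 57!/(48!×9!) = 8996462475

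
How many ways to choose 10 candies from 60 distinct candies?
C(60,10) = 60!/(10!×50!) = 75394027566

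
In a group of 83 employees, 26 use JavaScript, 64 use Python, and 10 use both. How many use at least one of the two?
|A∪B| = |A| + |B| - |A∩B| = 26 + 64 - 10 = 80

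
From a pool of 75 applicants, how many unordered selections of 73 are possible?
C(75,73) = 75!/(73!×2!) = 2775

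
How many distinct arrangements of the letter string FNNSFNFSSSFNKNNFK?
17! / (2! × 6! × 4! × 5!) = 85765680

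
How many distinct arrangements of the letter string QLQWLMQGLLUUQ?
13! / (1! × 2! × 1! × 4! × 1! × 4!) = 5405400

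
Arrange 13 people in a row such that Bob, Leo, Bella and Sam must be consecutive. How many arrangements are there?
Treat the 4 as one block: (13-4+1)! × 4! = 3628800 × 24 = 87091200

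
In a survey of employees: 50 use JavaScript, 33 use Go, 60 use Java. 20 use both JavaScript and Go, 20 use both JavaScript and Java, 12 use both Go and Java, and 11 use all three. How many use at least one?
|A∪B∪C| = 50+33+60-20-20-12+11 = 102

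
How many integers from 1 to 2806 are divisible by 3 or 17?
⌊2806/3⌋ + ⌊2806/17⌋ - ⌊2806/51⌋ = 935 + 165 - 55 = 1045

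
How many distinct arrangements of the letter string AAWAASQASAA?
11! / (7! × 2! × 1! × 1!) = 3960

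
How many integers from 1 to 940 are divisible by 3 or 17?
⌊940/3⌋ + ⌊940/17⌋ - ⌊940/51⌋ = 313 + 55 - 18 = 350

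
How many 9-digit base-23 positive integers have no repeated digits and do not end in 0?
Last digit: 22 nonzero choices. First digit: 21 (nonzero, ≠last). Middle 7: P(21,7) = 586051200. Total = 270755654400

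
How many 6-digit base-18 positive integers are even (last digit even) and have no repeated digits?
Last∈{0,2,4,6,8,10,12,14,16}. Last=0: 742560. Last nonzero: 8×16×P(16,4) = 5591040. Total = 6333600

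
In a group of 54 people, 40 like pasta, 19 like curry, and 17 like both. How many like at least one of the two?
|A∪B| = |A| + |B| - |A∩B| = 40 + 19 - 17 = 42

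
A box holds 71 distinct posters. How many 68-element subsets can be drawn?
C(71,68) = 71!/(68!×3!) = 57155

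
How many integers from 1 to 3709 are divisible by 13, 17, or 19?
⌊3709/13⌋+⌊3709/17⌋+⌊3709/19⌋ - ⌊3709/221⌋-⌊3709/247⌋-⌊3709/323⌋ + ⌊3709/4199⌋ = 285+218+195 - 16-15-11 + 0 = 656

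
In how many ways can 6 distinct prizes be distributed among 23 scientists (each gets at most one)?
P(23,6) = 23!/(23-6)! = 72681840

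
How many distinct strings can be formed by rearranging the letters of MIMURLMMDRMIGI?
14! / (5! × 1! × 1! × 1! × 2! × 1! × 3!) = 60540480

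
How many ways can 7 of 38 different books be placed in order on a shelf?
P(38,7) = 38!/(38-7)! = 63606090240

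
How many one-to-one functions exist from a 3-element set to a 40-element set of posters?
P(40,3) = 40!/(40-3)! = 59280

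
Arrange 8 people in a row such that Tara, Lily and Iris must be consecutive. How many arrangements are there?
Treat the 3 as one block: (8-3+1)! × 3! = 720 × 6 = 4320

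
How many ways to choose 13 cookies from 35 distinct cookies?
C(35,13) = 35!/(13!×22!) = 1476337800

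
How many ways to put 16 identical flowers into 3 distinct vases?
C(16+3-1, 3-1) = C(18, 2) = 153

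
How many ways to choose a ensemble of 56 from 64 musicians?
C(64,56) = 64!/(56!×8!) = 4426165368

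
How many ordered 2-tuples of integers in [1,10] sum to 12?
Coefficient of x^12 in (x + x² + ... + x^10)^2. By inclusion-exclusion on dice exceeding 10: Σ_j (-1)^j C(2,j)·C(12-1-10j, 1) = C(2,0)·C(11,1) - C(2,1)·C(1,1) = 1·11 - 2·1 = 9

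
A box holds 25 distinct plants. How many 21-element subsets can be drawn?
C(25,21) = 25!/(21!×4!) = 12650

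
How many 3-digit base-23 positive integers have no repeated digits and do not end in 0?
Last digit: 22 nonzero choices. First digit: 21 (nonzero, ≠last). Middle 1: P(21,1) = 21. Total = 9702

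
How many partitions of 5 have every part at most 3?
Let r_j(i) = number of partitions of i into parts ≤ j, for i = 0..5. r_1(i) = 1 for all i; r_j(i) = r_{j-1}(i) + r_j(i-j). Rows j = 2..3: ≤2: 1 1 2 2 3 3; ≤3: 1 1 2 3 4 5. r_3(5) = 5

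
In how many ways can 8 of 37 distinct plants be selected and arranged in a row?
P(37,8) = 37!/(37-8)! = 1556675366400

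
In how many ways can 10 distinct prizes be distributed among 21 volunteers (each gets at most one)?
P(21,10) = 21!/(21-10)! = 1279935820800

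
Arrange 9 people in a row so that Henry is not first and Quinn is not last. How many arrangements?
By inclusion-exclusion: 9! - 2×(9-1)! + (9-2)! = 362880 - 80640 + 5040 = 287280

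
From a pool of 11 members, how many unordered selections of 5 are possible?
C(11,5) = 11!/(5!×6!) = 462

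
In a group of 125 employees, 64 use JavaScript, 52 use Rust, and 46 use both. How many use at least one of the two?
|A∪B| = |A| + |B| - |A∩B| = 64 + 52 - 46 = 70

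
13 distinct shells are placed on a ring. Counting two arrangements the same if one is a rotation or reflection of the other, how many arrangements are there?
(13-1)!/2 = 479001600/2 = 239500800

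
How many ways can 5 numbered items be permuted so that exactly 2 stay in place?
Choose the 2 fixed points C(5,2) = 10, derange the rest: !3 = Σ_{j=0}^{3} (-1)^j·3!/j! = 6 - 6 + 3 - 1 = 2. Product = 10 × 2 = 20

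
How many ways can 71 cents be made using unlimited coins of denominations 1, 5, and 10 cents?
Coefficient of x^71 in 1/(1-x^1) · 1/(1-x^5) · 1/(1-x^10). Case on j = number of 10-cent coins (j = 0..7); remainder r = 71 - 10j is made from {1,5} in ⌊r/5⌋+1 ways. r = 71, 61, 51, 41, 31, 21, 11, 1 → 15 + 13 + 11 + 9 + 7 + 5 + 3 + 1 = 64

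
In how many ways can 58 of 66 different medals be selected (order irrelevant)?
C(66,58) = 66!/(58!×8!) = 5743572120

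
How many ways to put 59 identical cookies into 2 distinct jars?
C(59+2-1, 2-1) = C(60, 1) = 60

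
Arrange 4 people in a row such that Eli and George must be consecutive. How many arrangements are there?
Treat the 2 as one block: (4-2+1)! × 2! = 6 × 2 = 12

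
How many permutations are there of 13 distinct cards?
13! = 6227020800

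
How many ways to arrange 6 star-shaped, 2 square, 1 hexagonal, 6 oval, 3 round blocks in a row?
18! / (6! × 2! × 1! × 6! × 3!) = 1029188160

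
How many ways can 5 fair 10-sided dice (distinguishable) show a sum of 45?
Coefficient of x^45 in (x + x² + ... + x^10)^5. By inclusion-exclusion on dice exceeding 10: Σ_j (-1)^j C(5,j)·C(45-1-10j, 4) = C(5,0)·C(44,4) - C(5,1)·C(34,4) + C(5,2)·C(24,4) - C(5,3)·C(14,4) + C(5,4)·C(4,4) = 1·135751 - 5·46376 + 10·10626 - 10·1001 + 5·1 = 126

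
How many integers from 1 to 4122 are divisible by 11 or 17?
⌊4122/11⌋ + ⌊4122/17⌋ - ⌊4122/187⌋ = 374 + 242 - 22 = 594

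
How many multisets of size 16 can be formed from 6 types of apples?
C(16+6-1, 6-1) = C(21, 5) = 20349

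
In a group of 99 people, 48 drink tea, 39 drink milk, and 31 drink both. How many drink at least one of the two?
|A∪B| = |A| + |B| - |A∩B| = 48 + 39 - 31 = 56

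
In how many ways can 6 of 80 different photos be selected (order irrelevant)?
C(80,6) = 80!/(6!×74!) = 300500200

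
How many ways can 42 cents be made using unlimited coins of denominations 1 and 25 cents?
Coefficient of x^42 in 1/(1-x^1) · 1/(1-x^25). Use j coins of 25 for j = 0..⌊42/25⌋ = 1, the rest in 1s: 1 + 1 = 2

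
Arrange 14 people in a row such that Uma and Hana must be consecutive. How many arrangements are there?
Treat the 2 as one block: (14-2+1)! × 2! = 6227020800 × 2 = 12454041600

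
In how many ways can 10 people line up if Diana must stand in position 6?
Fix one position: (10-1)! = 362880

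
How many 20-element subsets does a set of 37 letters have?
C(37,20) = 37!/(20!×17!) = 15905368710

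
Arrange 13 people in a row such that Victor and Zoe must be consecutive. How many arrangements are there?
Treat the 2 as one block: (13-2+1)! × 2! = 479001600 × 2 = 958003200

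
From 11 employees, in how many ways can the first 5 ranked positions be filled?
P(11,5) = 11!/(11-5)! = 55440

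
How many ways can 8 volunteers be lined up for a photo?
8! = 40320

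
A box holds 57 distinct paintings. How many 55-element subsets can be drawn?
C(57,55) = 57!/(55!×2!) = 1596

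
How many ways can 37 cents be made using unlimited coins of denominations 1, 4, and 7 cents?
Coefficient of x^37 in 1/(1-x^1) · 1/(1-x^4) · 1/(1-x^7). Case on j = number of 7-cent coins (j = 0..5); remainder r = 37 - 7j is made from {1,4} in ⌊r/4⌋+1 ways. r = 37, 30, 23, 16, 9, 2 → 10 + 8 + 6 + 5 + 3 + 1 = 33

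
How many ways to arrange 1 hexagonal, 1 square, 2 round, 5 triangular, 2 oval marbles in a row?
11! / (1! × 1! × 2! × 5! × 2!) = 83160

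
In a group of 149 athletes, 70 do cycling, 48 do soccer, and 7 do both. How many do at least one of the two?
|A∪B| = |A| + |B| - |A∩B| = 70 + 48 - 7 = 111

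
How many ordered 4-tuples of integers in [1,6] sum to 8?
Coefficient of x^8 in (x + x² + ... + x^6)^4. By inclusion-exclusion on dice exceeding 6: Σ_j (-1)^j C(4,j)·C(8-1-6j, 3) = C(4,0)·C(7,3) = 1·35 = 35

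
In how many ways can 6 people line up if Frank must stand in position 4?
Fix one position: (6-1)! = 120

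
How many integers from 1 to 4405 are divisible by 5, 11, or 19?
⌊4405/5⌋+⌊4405/11⌋+⌊4405/19⌋ - ⌊4405/55⌋-⌊4405/95⌋-⌊4405/209⌋ + ⌊4405/1045⌋ = 881+400+231 - 80-46-21 + 4 = 1369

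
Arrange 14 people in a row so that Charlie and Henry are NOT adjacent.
Total - adjacent = 14! - (14-1)!×2 = 87178291200 - 12454041600 = 74724249600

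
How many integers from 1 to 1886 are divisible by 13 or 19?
⌊1886/13⌋ + ⌊1886/19⌋ - ⌊1886/247⌋ = 145 + 99 - 7 = 237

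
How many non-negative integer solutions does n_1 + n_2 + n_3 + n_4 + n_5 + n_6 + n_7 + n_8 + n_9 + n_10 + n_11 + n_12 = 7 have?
C(7+12-1, 12-1) = C(18, 11) = 31824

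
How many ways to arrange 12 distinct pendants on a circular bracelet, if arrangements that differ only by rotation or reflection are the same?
(12-1)!/2 = 39916800/2 = 19958400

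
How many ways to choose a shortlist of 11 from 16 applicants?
C(16,11) = 16!/(11!×5!) = 4368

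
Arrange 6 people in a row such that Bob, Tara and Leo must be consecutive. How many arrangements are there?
Treat the 3 as one block: (6-3+1)! × 3! = 24 × 6 = 144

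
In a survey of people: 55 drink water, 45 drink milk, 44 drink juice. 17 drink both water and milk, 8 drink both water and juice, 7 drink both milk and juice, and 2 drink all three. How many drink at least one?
|A∪B∪C| = 55+45+44-17-8-7+2 = 114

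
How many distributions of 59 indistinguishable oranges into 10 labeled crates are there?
C(59+10-1, 10-1) = C(68, 9) = 49280065120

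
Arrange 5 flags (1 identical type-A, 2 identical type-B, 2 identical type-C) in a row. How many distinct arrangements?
5! / (1! × 2! × 2!) = 30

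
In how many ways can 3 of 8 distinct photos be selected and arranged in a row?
P(8,3) = 8!/(8-3)! = 336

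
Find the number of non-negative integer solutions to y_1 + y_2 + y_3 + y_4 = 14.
C(14+4-1, 4-1) = C(17, 3) = 680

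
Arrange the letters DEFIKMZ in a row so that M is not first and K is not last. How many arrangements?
By inclusion-exclusion: 7! - 2×(7-1)! + (7-2)! = 5040 - 1440 + 120 = 3720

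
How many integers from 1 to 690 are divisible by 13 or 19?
⌊690/13⌋ + ⌊690/19⌋ - ⌊690/247⌋ = 53 + 36 - 2 = 87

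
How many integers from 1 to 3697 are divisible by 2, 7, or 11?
⌊3697/2⌋+⌊3697/7⌋+⌊3697/11⌋ - ⌊3697/14⌋-⌊3697/22⌋-⌊3697/77⌋ + ⌊3697/154⌋ = 1848+528+336 - 264-168-48 + 24 = 2256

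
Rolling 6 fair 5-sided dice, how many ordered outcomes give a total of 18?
Coefficient of x^18 in (x + x² + ... + x^5)^6. By inclusion-exclusion on dice exceeding 5: Σ_j (-1)^j C(6,j)·C(18-1-5j, 5) = C(6,0)·C(17,5) - C(6,1)·C(12,5) + C(6,2)·C(7,5) = 1·6188 - 6·792 + 15·21 = 1751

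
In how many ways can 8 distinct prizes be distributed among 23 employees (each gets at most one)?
P(23,8) = 23!/(23-8)! = 19769460480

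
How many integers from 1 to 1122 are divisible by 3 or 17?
⌊1122/3⌋ + ⌊1122/17⌋ - ⌊1122/51⌋ = 374 + 66 - 22 = 418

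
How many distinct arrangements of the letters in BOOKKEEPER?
10! / (1! × 2! × 2! × 3! × 1! × 1!) = 151200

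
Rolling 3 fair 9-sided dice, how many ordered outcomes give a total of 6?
Coefficient of x^6 in (x + x² + ... + x^9)^3. By inclusion-exclusion on dice exceeding 9: Σ_j (-1)^j C(3,j)·C(6-1-9j, 2) = C(3,0)·C(5,2) = 1·10 = 10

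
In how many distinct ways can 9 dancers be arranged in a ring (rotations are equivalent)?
Circular: fix one position, arrange the rest. (9-1)! = 40320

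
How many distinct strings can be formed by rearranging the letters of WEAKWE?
6! / (2! × 2! × 1! × 1!) = 180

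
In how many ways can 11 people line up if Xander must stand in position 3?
Fix one position: (11-1)! = 3628800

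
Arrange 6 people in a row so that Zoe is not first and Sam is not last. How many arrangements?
By inclusion-exclusion: 6! - 2×(6-1)! + (6-2)! = 720 - 240 + 24 = 504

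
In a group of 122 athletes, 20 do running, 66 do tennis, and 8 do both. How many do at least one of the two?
|A∪B| = |A| + |B| - |A∩B| = 20 + 66 - 8 = 78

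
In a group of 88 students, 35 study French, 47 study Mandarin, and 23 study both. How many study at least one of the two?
|A∪B| = |A| + |B| - |A∩B| = 35 + 47 - 23 = 59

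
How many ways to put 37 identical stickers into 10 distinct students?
C(37+10-1, 10-1) = C(46, 9) = 1101716330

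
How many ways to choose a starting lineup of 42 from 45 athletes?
C(45,42) = 45!/(42!×3!) = 14190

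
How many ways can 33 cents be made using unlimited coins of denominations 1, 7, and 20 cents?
Coefficient of x^33 in 1/(1-x^1) · 1/(1-x^7) · 1/(1-x^20). Case on j = number of 20-cent coins (j = 0..1); remainder r = 33 - 20j is made from {1,7} in ⌊r/7⌋+1 ways. r = 33, 13 → 5 + 2 = 7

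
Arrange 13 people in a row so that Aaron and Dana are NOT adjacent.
Total - adjacent = 13! - (13-1)!×2 = 6227020800 - 958003200 = 5269017600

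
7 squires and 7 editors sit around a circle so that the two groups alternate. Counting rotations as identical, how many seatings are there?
Fix one of the squires: (7-1)! ways for the remaining squires, × 7! ways for the editors = 720 × 5040 = 3628800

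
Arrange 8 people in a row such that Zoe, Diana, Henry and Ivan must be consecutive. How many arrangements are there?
Treat the 4 as one block: (8-4+1)! × 4! = 120 × 24 = 2880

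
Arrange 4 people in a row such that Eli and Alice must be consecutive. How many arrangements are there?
Treat the 2 as one block: (4-2+1)! × 2! = 6 × 2 = 12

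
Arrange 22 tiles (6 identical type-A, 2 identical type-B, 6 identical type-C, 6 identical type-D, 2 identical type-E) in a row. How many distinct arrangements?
22! / (6! × 2! × 6! × 6! × 2!) = 752851139040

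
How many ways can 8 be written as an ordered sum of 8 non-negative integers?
C(8+8-1, 8-1) = C(15, 7) = 6435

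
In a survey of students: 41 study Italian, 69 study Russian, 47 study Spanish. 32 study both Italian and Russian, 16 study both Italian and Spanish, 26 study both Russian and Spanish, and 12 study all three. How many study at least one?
|A∪B∪C| = 41+69+47-32-16-26+12 = 95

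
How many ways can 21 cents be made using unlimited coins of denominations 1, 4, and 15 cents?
Coefficient of x^21 in 1/(1-x^1) · 1/(1-x^4) · 1/(1-x^15). Case on j = number of 15-cent coins (j = 0..1); remainder r = 21 - 15j is made from {1,4} in ⌊r/4⌋+1 ways. r = 21, 6 → 6 + 2 = 8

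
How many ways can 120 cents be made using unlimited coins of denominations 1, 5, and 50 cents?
Coefficient of x^120 in 1/(1-x^1) · 1/(1-x^5) · 1/(1-x^50). Case on j = number of 50-cent coins (j = 0..2); remainder r = 120 - 50j is made from {1,5} in ⌊r/5⌋+1 ways. r = 120, 70, 20 → 25 + 15 + 5 = 45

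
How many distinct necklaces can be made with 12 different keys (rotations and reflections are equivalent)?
(12-1)!/2 = 39916800/2 = 19958400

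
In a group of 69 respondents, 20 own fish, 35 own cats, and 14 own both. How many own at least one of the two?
|A∪B| = |A| + |B| - |A∩B| = 20 + 35 - 14 = 41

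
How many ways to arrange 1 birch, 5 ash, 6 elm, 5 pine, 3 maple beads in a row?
20! / (1! × 5! × 6! × 5! × 3!) = 39109150080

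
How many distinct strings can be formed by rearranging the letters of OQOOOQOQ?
8! / (3! × 5!) = 56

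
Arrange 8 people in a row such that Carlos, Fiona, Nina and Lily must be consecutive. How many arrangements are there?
Treat the 4 as one block: (8-4+1)! × 4! = 120 × 24 = 2880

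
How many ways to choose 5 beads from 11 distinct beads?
C(11,5) = 11!/(5!×6!) = 462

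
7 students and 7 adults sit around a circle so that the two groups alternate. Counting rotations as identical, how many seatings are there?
Fix one of the students: (7-1)! ways for the remaining students, × 7! ways for the adults = 720 × 5040 = 3628800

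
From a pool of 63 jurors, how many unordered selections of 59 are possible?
C(63,59) = 63!/(59!×4!) = 595665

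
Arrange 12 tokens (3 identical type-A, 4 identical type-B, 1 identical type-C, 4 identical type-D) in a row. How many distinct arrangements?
12! / (3! × 4! × 1! × 4!) = 138600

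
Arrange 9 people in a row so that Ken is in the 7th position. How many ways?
Fix one position: (9-1)! = 40320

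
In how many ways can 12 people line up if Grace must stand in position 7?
Fix one position: (12-1)! = 39916800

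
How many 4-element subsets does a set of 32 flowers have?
C(32,4) = 32!/(4!×28!) = 35960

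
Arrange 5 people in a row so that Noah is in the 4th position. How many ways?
Fix one position: (5-1)! = 24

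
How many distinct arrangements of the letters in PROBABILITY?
11! / (1! × 1! × 1! × 2! × 1! × 2! × 1! × 1! × 1!) = 9979200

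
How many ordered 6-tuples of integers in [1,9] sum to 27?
Coefficient of x^27 in (x + x² + ... + x^9)^6. By inclusion-exclusion on dice exceeding 9: Σ_j (-1)^j C(6,j)·C(27-1-9j, 5) = C(6,0)·C(26,5) - C(6,1)·C(17,5) + C(6,2)·C(8,5) = 1·65780 - 6·6188 + 15·56 = 29492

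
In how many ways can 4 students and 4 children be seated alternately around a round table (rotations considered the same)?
Fix one of the students: (4-1)! ways for the remaining students, × 4! ways for the children = 6 × 24 = 144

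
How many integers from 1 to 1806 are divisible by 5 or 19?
⌊1806/5⌋ + ⌊1806/19⌋ - ⌊1806/95⌋ = 361 + 95 - 19 = 437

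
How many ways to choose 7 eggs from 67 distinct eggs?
C(67,7) = 67!/(7!×60!) = 869648208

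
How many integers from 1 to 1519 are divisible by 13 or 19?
⌊1519/13⌋ + ⌊1519/19⌋ - ⌊1519/247⌋ = 116 + 79 - 6 = 189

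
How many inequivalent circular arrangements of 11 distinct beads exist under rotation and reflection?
(11-1)!/2 = 3628800/2 = 1814400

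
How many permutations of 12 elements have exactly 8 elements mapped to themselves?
Choose the 8 fixed points C(12,8) = 495, derange the rest: !4 = Σ_{j=0}^{4} (-1)^j·4!/j! = 24 - 24 + 12 - 4 + 1 = 9. Product = 495 × 9 = 4455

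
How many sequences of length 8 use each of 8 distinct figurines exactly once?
8! = 40320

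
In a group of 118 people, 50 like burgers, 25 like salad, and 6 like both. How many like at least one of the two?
|A∪B| = |A| + |B| - |A∩B| = 50 + 25 - 6 = 69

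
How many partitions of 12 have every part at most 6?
Let r_j(i) = number of partitions of i into parts ≤ j, for i = 0..12. r_1(i) = 1 for all i; r_j(i) = r_{j-1}(i) + r_j(i-j). Rows j = 2..6: ≤2: 1 1 2 2 3 3 4 4 5 5 6 6 7; ≤3: 1 1 2 3 4 5 7 8 10 12 14 16 19; ≤4: 1 1 2 3 5 6 9 11 15 18 23 27 34; ≤5: 1 1 2 3 5 7 10 13 18 23 30 37 47; ≤6: 1 1 2 3 5 7 11 14 20 26 35 44 58. r_6(12) = 58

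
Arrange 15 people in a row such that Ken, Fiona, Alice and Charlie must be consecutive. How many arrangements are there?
Treat the 4 as one block: (15-4+1)! × 4! = 479001600 × 24 = 11496038400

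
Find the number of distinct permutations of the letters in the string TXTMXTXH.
8! / (3! × 1! × 3! × 1!) = 1120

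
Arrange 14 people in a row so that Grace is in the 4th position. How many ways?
Fix one position: (14-1)! = 6227020800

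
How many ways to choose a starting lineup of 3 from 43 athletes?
C(43,3) = 43!/(3!×40!) = 12341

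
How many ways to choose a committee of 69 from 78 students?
C(78,69) = 78!/(69!×9!) = 182364632450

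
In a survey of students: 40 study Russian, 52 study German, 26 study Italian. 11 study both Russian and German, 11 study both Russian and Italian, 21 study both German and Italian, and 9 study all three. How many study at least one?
|A∪B∪C| = 40+52+26-11-11-21+9 = 84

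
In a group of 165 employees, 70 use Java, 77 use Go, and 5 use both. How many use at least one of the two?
|A∪B| = |A| + |B| - |A∩B| = 70 + 77 - 5 = 142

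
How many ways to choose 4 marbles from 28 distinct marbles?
C(28,4) = 28!/(4!×24!) = 20475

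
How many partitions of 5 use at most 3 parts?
By conjugation, equals partitions of 5 into parts ≤ 3. Let r_j(i) = number of partitions of i into parts ≤ j, for i = 0..5. r_1(i) = 1 for all i; r_j(i) = r_{j-1}(i) + r_j(i-j). Rows j = 2..3: ≤2: 1 1 2 2 3 3; ≤3: 1 1 2 3 4 5. r_3(5) = 5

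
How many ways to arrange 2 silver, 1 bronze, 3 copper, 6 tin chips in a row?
12! / (2! × 1! × 3! × 6!) = 55440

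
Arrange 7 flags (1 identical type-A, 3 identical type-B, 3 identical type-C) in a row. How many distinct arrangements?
7! / (1! × 3! × 3!) = 140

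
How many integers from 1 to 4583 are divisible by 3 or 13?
⌊4583/3⌋ + ⌊4583/13⌋ - ⌊4583/39⌋ = 1527 + 352 - 117 = 1762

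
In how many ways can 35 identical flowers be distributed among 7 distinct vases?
C(35+7-1, 7-1) = C(41, 6) = 4496388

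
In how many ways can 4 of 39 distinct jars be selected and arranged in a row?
P(39,4) = 39!/(39-4)! = 1974024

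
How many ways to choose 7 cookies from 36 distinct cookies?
C(36,7) = 36!/(7!×29!) = 8347680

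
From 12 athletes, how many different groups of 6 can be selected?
C(12,6) = 12!/(6!×6!) = 924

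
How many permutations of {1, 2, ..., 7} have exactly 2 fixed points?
Choose the 2 fixed points C(7,2) = 21, derange the rest: !5 = Σ_{j=0}^{5} (-1)^j·5!/j! = 120 - 120 + 60 - 20 + 5 - 1 = 44. Product = 21 × 44 = 924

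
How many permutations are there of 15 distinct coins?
15! = 1307674368000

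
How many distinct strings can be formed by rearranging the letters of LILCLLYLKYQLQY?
14! / (2! × 1! × 1! × 6! × 3! × 1!) = 10090080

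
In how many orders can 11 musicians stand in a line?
11! = 39916800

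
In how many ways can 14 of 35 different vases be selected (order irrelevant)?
C(35,14) = 35!/(14!×21!) = 2319959400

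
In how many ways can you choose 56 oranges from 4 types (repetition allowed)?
C(56+4-1, 4-1) = C(59, 3) = 32509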